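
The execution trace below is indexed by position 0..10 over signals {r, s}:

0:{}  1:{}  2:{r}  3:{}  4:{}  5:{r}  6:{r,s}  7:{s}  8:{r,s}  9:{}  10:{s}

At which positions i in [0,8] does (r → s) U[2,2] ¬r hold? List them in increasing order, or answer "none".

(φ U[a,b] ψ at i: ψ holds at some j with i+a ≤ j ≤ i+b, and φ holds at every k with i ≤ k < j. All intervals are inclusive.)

Evaluate at each i in [0,8]:
  i=0: ✗ (no rhs in [2,2])
  i=1: ✗ (lhs fails at k=2 before rhs at j=3)
  i=2: ✗ (lhs fails at k=2 before rhs at j=4)
  i=3: ✗ (no rhs in [5,5])
  i=4: ✗ (no rhs in [6,6])
  i=5: ✗ (lhs fails at k=5 before rhs at j=7)
  i=6: ✗ (no rhs in [8,8])
  i=7: ✓ (rhs at j=9; lhs holds on [7,8])
  i=8: ✓ (rhs at j=10; lhs holds on [8,9])

7, 8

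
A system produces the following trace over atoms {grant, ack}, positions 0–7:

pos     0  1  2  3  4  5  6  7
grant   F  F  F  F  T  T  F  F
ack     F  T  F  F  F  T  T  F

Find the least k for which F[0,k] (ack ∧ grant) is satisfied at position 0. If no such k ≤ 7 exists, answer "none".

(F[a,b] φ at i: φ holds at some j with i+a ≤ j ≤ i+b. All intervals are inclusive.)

5

Scan j = 0,1,… for (ack ∧ grant):
  j=0: fails
  j=1: fails
  j=2: fails
  j=3: fails
  j=4: fails
  j=5: holds
First hit at j=5, so smallest k = 5-0 = 5.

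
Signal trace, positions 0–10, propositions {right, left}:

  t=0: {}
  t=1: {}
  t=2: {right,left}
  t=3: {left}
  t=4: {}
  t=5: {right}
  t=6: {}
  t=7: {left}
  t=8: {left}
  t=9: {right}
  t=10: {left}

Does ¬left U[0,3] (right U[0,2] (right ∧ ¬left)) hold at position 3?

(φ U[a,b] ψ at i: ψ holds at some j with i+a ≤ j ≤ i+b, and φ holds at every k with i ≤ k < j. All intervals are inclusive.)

Need some j in [3,6] with (right U[0,2] (right ∧ ¬left)), and ¬left at every k in [3,j-1].
  j=3: (right U[0,2] (right ∧ ¬left)) — fails.
  j=4: (right U[0,2] (right ∧ ¬left)) — fails.
  j=5: (right U[0,2] (right ∧ ¬left)) holds, but ¬left fails at k=3 → not this j.
  j=6: (right U[0,2] (right ∧ ¬left)) — fails.
No j in the window works → until fails.

False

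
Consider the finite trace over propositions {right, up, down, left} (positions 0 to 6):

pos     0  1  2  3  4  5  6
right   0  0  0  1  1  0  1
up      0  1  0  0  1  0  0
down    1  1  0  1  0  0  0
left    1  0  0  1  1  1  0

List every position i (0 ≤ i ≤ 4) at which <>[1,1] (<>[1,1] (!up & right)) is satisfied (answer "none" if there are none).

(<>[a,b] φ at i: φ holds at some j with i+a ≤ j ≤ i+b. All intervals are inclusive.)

Evaluate at each i in [0,4]:
  i=0: ✗ (none in [1,1])
  i=1: ✓ (witness j=2)
  i=2: ✗ (none in [3,3])
  i=3: ✗ (none in [4,4])
  i=4: ✓ (witness j=5)

1, 4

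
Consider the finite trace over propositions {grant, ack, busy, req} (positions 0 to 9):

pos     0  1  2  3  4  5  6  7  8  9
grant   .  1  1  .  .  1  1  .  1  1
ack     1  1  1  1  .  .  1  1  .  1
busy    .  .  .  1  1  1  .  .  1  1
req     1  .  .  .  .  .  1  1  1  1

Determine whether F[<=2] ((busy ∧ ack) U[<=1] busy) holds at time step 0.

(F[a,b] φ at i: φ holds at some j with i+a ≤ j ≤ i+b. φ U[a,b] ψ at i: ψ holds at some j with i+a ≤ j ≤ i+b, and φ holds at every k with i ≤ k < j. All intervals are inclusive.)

Does not hold

Check ((busy ∧ ack) U[<=1] busy) at each j in [0,2]:
  j=0: fails
  j=1: fails
  j=2: fails
No position in the window satisfies it → formula fails.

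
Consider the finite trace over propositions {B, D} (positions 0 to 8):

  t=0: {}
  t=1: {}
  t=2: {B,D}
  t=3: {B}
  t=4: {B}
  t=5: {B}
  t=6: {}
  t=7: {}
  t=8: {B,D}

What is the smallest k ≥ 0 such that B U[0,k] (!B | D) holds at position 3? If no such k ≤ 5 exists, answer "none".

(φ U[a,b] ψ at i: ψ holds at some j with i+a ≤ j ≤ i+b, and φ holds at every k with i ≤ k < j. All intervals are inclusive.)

Need earliest j ≥ 3 with (!B | D), and B at every k in [3,j-1].
  j=3: rhs fails.
  j=4: rhs fails.
  j=5: rhs fails.
  j=6: rhs holds; lhs holds on [3,5]. k = 3.

3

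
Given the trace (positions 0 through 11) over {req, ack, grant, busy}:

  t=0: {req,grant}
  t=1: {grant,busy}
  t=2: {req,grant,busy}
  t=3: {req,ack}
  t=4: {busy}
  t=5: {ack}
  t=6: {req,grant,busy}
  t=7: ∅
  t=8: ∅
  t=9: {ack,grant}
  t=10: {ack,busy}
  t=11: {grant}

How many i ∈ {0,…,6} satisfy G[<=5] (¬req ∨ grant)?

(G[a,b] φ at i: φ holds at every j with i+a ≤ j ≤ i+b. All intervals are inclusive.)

Evaluate at each i in [0,6]:
  i=0: ✗ (fails at j=3)
  i=1: ✗ (fails at j=3)
  i=2: ✗ (fails at j=3)
  i=3: ✗ (fails at j=3)
  i=4: ✓ (all of [4,9])
  i=5: ✓ (all of [5,10])
  i=6: ✓ (all of [6,11])
Positions where it holds: {4, 5, 6} → 3.

3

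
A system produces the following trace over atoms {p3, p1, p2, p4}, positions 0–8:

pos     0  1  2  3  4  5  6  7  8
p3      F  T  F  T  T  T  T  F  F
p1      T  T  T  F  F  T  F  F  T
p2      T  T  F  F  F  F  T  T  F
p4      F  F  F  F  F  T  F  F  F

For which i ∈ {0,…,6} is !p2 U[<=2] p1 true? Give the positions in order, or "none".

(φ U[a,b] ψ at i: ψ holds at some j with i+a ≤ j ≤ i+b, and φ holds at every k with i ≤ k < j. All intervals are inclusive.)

0, 1, 2, 3, 4, 5

Evaluate at each i in [0,6]:
  i=0: ✓ (rhs at j=0)
  i=1: ✓ (rhs at j=1)
  i=2: ✓ (rhs at j=2)
  i=3: ✓ (rhs at j=5; lhs holds on [3,4])
  i=4: ✓ (rhs at j=5; lhs holds on [4,4])
  i=5: ✓ (rhs at j=5)
  i=6: ✗ (lhs fails at k=6 before rhs at j=8)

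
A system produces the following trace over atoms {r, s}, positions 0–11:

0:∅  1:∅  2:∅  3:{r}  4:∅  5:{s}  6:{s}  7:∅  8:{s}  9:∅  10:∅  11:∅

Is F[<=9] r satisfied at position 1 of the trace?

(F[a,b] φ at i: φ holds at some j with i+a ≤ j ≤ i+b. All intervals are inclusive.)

Yes

Check r at each j in [1,10]:
  j=1: false
  j=2: false
  j=3: true
  j=4: false
  j=5: false
  j=6: false
  j=7: false
  j=8: false
  j=9: false
  j=10: false
Found at j=3 → formula holds.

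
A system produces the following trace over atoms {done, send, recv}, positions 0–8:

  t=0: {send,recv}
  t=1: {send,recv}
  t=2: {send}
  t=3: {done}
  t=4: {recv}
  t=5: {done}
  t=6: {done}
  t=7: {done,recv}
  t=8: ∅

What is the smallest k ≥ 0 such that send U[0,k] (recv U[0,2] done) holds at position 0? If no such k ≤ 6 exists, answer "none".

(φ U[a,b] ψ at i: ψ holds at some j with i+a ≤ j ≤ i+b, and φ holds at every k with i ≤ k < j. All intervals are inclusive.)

Need earliest j ≥ 0 with (recv U[0,2] done), and send at every k in [0,j-1].
  j=0: rhs fails.
  j=1: rhs fails.
  j=2: rhs fails.
  j=3: rhs holds; lhs holds on [0,2]. k = 3.

3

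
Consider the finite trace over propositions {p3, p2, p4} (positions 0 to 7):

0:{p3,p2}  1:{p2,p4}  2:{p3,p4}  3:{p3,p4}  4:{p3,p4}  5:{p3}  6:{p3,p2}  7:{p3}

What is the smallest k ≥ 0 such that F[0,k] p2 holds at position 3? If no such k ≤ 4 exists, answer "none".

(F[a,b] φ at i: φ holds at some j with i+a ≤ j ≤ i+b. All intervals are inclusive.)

Scan j = 3,4,… for p2:
  j=3: fails
  j=4: fails
  j=5: fails
  j=6: holds
First hit at j=6, so smallest k = 6-3 = 3.

3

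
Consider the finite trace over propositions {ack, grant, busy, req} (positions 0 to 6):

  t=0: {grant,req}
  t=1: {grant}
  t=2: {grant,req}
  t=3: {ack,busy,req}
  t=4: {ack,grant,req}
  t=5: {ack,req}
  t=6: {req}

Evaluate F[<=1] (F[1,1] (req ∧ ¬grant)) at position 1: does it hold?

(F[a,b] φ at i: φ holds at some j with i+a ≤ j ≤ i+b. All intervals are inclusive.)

Yes

Check F[1,1] (req ∧ ¬grant) at each j in [1,2]:
  j=1: fails (none in [2,2])
  j=2: holds (witness at 3)
Found at j=2 → formula holds.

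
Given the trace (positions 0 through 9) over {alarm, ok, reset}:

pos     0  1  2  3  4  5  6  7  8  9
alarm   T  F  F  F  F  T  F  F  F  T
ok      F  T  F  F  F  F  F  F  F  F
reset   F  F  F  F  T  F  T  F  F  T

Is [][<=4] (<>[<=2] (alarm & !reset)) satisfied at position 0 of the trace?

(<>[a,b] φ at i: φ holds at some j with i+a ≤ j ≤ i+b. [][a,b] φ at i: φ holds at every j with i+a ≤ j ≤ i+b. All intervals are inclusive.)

Check <>[<=2] (alarm & !reset) at every j in [0,4]:
  j=0: holds (witness at 0)
  j=1: fails (none in [1,3])
  j=2: fails (none in [2,4])
  j=3: holds (witness at 5)
  j=4: holds (witness at 5)
Fails at j=1 → formula fails.

No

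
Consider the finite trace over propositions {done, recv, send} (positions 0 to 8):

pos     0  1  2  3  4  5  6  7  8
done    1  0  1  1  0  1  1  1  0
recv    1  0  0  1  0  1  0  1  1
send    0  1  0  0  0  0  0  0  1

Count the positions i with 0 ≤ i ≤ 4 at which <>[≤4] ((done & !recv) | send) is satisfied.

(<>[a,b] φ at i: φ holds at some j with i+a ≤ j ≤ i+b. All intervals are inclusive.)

5

Evaluate at each i in [0,4]:
  i=0: ✓ (witness j=1)
  i=1: ✓ (witness j=1)
  i=2: ✓ (witness j=2)
  i=3: ✓ (witness j=6)
  i=4: ✓ (witness j=6)
Positions where it holds: {0, 1, 2, 3, 4} → 5.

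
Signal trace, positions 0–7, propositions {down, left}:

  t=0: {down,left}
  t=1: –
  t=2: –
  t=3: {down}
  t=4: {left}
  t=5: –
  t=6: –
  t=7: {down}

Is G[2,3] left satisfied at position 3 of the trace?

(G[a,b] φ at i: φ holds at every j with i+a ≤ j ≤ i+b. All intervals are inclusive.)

Does not hold

Check left at every j in [5,6]:
  j=5: false
  j=6: false
Fails at j=5 → formula fails.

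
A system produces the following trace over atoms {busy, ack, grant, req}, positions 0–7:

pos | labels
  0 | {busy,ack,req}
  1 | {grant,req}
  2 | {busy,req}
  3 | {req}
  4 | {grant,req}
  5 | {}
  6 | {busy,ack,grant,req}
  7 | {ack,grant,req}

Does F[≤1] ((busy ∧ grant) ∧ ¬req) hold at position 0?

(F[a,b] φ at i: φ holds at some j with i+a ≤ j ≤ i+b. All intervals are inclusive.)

False

Check ((busy ∧ grant) ∧ ¬req) at each j in [0,1]:
  j=0: false
  j=1: false
No position in the window satisfies it → formula fails.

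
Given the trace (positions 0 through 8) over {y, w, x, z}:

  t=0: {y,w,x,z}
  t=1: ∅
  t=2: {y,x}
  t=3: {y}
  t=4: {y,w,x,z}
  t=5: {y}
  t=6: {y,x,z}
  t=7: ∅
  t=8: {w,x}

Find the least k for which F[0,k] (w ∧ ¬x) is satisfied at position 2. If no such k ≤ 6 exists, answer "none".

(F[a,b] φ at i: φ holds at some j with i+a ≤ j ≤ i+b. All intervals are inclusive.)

none

Scan j = 2,3,… for (w ∧ ¬x):
  j=2: fails
  j=3: fails
  j=4: fails
  j=5: fails
  j=6: fails
  j=7: fails
  j=8: fails
No j in [2,8] satisfies it → none.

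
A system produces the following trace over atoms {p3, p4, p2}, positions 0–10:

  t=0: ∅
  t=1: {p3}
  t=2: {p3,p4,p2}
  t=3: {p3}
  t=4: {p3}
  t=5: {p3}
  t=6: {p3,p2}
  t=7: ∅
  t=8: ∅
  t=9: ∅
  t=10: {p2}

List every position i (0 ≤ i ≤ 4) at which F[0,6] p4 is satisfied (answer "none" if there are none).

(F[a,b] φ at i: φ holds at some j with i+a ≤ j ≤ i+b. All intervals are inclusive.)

0, 1, 2

Evaluate at each i in [0,4]:
  i=0: ✓ (witness j=2)
  i=1: ✓ (witness j=2)
  i=2: ✓ (witness j=2)
  i=3: ✗ (none in [3,9])
  i=4: ✗ (none in [4,10])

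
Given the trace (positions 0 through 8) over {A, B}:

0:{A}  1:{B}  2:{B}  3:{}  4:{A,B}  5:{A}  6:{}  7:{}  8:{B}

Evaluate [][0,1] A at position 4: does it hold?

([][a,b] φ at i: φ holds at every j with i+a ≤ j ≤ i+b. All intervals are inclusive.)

True

Check A at every j in [4,5]:
  j=4: true
  j=5: true
All positions satisfy it → formula holds.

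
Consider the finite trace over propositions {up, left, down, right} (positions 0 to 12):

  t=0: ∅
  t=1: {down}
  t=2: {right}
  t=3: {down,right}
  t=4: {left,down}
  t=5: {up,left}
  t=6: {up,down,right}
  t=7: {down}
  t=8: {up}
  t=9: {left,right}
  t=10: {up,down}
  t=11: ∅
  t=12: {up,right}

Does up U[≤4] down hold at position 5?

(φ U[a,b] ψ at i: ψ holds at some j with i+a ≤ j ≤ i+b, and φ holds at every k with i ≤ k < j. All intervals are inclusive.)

Need some j in [5,9] with down, and up at every k in [5,j-1].
  j=5: down false.
  j=6: down holds; up holds at every k in [5,5] → satisfied.

True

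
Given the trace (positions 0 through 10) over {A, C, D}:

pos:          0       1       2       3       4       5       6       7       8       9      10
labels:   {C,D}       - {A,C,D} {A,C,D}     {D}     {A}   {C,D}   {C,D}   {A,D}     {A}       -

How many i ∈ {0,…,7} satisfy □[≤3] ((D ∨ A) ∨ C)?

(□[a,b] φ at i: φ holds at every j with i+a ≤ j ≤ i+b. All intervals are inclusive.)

5

Evaluate at each i in [0,7]:
  i=0: ✗ (fails at j=1)
  i=1: ✗ (fails at j=1)
  i=2: ✓ (all of [2,5])
  i=3: ✓ (all of [3,6])
  i=4: ✓ (all of [4,7])
  i=5: ✓ (all of [5,8])
  i=6: ✓ (all of [6,9])
  i=7: ✗ (fails at j=10)
Positions where it holds: {2, 3, 4, 5, 6} → 5.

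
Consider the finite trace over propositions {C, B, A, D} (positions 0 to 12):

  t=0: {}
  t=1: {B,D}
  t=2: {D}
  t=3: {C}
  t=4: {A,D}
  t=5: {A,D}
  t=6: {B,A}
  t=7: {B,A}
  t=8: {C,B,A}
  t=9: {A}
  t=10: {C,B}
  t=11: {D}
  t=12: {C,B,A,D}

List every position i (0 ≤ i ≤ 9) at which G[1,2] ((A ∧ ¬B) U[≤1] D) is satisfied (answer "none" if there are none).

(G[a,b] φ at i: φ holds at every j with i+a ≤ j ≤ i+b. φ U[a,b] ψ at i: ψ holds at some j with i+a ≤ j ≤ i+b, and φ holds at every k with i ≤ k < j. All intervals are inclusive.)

Evaluate at each i in [0,9]:
  i=0: ✓ (all of [1,2])
  i=1: ✗ (fails at j=3)
  i=2: ✗ (fails at j=3)
  i=3: ✓ (all of [4,5])
  i=4: ✗ (fails at j=6)
  i=5: ✗ (fails at j=6)
  i=6: ✗ (fails at j=7)
  i=7: ✗ (fails at j=8)
  i=8: ✗ (fails at j=9)
  i=9: ✗ (fails at j=10)

0, 3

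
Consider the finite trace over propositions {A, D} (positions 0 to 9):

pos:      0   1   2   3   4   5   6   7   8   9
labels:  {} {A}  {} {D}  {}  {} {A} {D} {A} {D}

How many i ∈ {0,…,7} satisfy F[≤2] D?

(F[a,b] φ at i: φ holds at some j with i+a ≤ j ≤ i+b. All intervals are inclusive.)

6

Evaluate at each i in [0,7]:
  i=0: ✗ (none in [0,2])
  i=1: ✓ (witness j=3)
  i=2: ✓ (witness j=3)
  i=3: ✓ (witness j=3)
  i=4: ✗ (none in [4,6])
  i=5: ✓ (witness j=7)
  i=6: ✓ (witness j=7)
  i=7: ✓ (witness j=7)
Positions where it holds: {1, 2, 3, 5, 6, 7} → 6.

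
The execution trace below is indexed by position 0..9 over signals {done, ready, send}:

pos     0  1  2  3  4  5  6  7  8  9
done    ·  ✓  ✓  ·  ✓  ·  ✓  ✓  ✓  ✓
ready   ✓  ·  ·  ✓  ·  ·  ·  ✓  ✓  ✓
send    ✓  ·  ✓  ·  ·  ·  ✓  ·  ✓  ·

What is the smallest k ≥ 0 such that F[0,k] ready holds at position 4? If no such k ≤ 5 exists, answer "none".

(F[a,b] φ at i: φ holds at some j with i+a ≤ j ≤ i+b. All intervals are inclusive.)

Scan j = 4,5,… for ready:
  j=4: fails
  j=5: fails
  j=6: fails
  j=7: holds
First hit at j=7, so smallest k = 7-4 = 3.

3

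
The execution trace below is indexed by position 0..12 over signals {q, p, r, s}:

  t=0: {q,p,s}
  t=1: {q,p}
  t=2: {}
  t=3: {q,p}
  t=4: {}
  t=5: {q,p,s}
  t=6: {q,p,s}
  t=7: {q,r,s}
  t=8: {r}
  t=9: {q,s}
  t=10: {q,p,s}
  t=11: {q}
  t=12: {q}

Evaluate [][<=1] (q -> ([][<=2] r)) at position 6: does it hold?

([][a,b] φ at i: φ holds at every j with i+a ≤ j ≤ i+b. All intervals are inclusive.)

Check (q -> ([][<=2] r)) at every j in [6,7]:
  j=6: antecedent true; consequent fails at 6 → ✗
  j=7: antecedent true; consequent fails at 9 → ✗
Fails at j=6 → formula fails.

No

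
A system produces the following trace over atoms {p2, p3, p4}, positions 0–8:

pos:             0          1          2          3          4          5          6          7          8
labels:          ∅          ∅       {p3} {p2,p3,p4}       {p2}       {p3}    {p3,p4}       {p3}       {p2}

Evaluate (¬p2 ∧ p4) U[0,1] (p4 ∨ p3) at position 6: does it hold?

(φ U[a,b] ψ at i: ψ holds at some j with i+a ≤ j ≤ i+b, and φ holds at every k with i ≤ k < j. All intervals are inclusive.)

Need some j in [6,7] with (p4 ∨ p3), and (¬p2 ∧ p4) at every k in [6,j-1].
  j=6: (p4 ∨ p3) holds; no prefix to check → satisfied.

Yes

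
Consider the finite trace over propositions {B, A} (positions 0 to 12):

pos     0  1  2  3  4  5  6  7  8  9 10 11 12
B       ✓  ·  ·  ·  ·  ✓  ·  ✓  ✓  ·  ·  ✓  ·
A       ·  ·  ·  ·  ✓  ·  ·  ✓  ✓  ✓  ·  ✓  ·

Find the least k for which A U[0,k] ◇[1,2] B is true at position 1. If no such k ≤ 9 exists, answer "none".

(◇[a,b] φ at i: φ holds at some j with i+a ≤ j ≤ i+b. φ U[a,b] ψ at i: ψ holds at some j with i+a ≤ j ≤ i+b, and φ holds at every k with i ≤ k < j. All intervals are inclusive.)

none

Need earliest j ≥ 1 with ◇[1,2] B, and A at every k in [1,j-1].
  j=1: rhs fails.
  j=2: rhs fails.
  j=3: rhs holds but lhs fails at k=1.
  j=4: rhs holds but lhs fails at k=1.
  j=5: rhs holds but lhs fails at k=1.
  j=6: rhs holds but lhs fails at k=1.
  j=7: rhs holds but lhs fails at k=1.
  j=8: rhs fails.
  j=9: rhs holds but lhs fails at k=1.
  j=10: rhs holds but lhs fails at k=1.
No witness within the range → none.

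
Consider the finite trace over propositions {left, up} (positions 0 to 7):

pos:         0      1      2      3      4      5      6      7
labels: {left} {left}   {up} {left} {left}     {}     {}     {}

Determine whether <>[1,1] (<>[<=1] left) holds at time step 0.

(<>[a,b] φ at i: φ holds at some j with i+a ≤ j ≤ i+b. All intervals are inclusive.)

Check <>[<=1] left at each j in [1,1]:
  j=1: holds (witness at 1)
Found at j=1 → formula holds.

True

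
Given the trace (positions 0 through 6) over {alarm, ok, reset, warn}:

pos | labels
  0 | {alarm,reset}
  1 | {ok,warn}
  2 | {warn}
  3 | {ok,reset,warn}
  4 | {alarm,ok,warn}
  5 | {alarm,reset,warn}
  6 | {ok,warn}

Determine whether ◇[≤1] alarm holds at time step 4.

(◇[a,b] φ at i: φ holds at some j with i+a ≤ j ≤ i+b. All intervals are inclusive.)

Check alarm at each j in [4,5]:
  j=4: true
  j=5: true
Found at j=4 → formula holds.

Yes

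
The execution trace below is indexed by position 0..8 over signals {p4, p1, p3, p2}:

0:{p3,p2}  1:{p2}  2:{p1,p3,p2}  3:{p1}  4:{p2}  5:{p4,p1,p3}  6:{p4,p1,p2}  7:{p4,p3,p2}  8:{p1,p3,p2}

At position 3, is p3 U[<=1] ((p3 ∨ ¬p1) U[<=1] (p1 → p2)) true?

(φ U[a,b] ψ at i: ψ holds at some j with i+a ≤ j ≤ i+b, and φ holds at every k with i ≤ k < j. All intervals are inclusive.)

Need some j in [3,4] with ((p3 ∨ ¬p1) U[<=1] (p1 → p2)), and p3 at every k in [3,j-1].
  j=3: ((p3 ∨ ¬p1) U[<=1] (p1 → p2)) — fails.
  j=4: ((p3 ∨ ¬p1) U[<=1] (p1 → p2)) holds, but p3 fails at k=3 → not this j.
No j in the window works → until fails.

False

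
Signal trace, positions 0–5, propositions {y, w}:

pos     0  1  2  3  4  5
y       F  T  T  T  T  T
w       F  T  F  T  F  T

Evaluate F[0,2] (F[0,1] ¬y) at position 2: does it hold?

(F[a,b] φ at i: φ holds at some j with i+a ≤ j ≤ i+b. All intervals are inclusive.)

Check F[0,1] ¬y at each j in [2,4]:
  j=2: fails (none in [2,3])
  j=3: fails (none in [3,4])
  j=4: fails (none in [4,5])
No position in the window satisfies it → formula fails.

Does not hold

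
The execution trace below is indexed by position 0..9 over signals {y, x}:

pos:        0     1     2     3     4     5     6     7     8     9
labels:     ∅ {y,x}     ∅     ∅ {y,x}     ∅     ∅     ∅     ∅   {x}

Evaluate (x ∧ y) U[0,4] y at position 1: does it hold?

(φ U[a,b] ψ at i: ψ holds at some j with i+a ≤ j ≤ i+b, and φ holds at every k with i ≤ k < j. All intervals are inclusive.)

Need some j in [1,5] with y, and (x ∧ y) at every k in [1,j-1].
  j=1: y holds; no prefix to check → satisfied.

Yes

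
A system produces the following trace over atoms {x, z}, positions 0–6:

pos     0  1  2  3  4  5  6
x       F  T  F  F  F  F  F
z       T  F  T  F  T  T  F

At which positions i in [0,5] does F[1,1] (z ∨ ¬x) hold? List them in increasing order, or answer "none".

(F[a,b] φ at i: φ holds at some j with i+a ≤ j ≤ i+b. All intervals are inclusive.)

1, 2, 3, 4, 5

Evaluate at each i in [0,5]:
  i=0: ✗ (none in [1,1])
  i=1: ✓ (witness j=2)
  i=2: ✓ (witness j=3)
  i=3: ✓ (witness j=4)
  i=4: ✓ (witness j=5)
  i=5: ✓ (witness j=6)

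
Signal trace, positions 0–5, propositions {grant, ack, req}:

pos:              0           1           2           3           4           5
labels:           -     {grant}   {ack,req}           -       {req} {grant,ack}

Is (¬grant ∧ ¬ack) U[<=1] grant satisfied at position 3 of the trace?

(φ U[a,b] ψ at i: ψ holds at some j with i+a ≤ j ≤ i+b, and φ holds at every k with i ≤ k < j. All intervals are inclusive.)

Need some j in [3,4] with grant, and (¬grant ∧ ¬ack) at every k in [3,j-1].
  j=3: grant false.
  j=4: grant false.
No j in the window works → until fails.

No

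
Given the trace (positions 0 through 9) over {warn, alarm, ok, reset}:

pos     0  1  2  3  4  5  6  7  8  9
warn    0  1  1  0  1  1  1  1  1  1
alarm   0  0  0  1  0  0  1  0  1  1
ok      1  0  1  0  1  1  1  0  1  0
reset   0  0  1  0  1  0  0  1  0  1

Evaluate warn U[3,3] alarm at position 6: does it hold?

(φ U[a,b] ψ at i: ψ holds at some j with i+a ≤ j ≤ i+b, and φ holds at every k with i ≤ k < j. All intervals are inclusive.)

True

Need some j in [9,9] with alarm, and warn at every k in [6,j-1].
  j=9: alarm holds; warn holds at every k in [6,8] → satisfied.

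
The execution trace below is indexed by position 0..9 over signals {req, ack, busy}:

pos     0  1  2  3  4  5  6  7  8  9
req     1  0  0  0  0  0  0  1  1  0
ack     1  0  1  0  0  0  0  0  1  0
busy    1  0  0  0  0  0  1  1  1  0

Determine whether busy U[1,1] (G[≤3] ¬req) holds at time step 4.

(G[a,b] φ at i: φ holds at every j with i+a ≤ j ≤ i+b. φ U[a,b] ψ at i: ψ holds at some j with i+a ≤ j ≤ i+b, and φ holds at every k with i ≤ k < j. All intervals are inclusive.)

Need some j in [5,5] with G[≤3] ¬req, and busy at every k in [4,j-1].
  j=5: G[≤3] ¬req — fails at 7.
No j in the window works → until fails.

Does not hold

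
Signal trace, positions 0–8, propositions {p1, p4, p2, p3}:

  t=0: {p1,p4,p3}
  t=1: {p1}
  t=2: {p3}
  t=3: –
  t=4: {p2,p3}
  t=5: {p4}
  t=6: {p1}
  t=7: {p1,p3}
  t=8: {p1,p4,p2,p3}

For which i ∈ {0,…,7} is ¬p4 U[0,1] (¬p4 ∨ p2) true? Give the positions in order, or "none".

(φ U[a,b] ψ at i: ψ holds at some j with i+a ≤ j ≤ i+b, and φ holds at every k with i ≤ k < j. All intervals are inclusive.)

1, 2, 3, 4, 6, 7

Evaluate at each i in [0,7]:
  i=0: ✗ (lhs fails at k=0 before rhs at j=1)
  i=1: ✓ (rhs at j=1)
  i=2: ✓ (rhs at j=2)
  i=3: ✓ (rhs at j=3)
  i=4: ✓ (rhs at j=4)
  i=5: ✗ (lhs fails at k=5 before rhs at j=6)
  i=6: ✓ (rhs at j=6)
  i=7: ✓ (rhs at j=7)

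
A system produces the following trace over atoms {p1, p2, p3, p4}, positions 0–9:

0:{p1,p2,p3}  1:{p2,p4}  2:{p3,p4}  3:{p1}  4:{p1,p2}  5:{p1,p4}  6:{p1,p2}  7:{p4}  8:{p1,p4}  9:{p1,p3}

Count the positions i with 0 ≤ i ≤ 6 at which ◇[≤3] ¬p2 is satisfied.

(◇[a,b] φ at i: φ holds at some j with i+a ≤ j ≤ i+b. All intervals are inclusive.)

7

Evaluate at each i in [0,6]:
  i=0: ✓ (witness j=2)
  i=1: ✓ (witness j=2)
  i=2: ✓ (witness j=2)
  i=3: ✓ (witness j=3)
  i=4: ✓ (witness j=5)
  i=5: ✓ (witness j=5)
  i=6: ✓ (witness j=7)
Positions where it holds: {0, 1, 2, 3, 4, 5, 6} → 7.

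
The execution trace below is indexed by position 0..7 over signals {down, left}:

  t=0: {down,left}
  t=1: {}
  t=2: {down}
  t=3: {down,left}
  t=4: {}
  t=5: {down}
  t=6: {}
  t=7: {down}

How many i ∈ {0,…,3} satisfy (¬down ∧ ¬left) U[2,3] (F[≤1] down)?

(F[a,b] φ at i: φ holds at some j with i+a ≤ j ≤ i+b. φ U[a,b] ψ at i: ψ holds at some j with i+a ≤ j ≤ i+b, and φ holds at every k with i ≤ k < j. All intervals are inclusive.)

Evaluate at each i in [0,3]:
  i=0: ✗ (lhs fails at k=0 before rhs at j=2)
  i=1: ✗ (lhs fails at k=2 before rhs at j=3)
  i=2: ✗ (lhs fails at k=2 before rhs at j=4)
  i=3: ✗ (lhs fails at k=3 before rhs at j=5)
Positions where it holds: {} → 0.

0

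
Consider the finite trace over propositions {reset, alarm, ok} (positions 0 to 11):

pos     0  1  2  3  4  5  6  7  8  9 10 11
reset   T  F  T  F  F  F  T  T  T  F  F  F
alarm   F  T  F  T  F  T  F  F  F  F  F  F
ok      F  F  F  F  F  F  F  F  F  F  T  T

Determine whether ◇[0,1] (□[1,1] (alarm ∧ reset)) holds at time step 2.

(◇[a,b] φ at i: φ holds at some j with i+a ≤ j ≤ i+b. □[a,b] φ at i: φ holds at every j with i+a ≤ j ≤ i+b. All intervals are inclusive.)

Does not hold

Check □[1,1] (alarm ∧ reset) at each j in [2,3]:
  j=2: fails at 3
  j=3: fails at 4
No position in the window satisfies it → formula fails.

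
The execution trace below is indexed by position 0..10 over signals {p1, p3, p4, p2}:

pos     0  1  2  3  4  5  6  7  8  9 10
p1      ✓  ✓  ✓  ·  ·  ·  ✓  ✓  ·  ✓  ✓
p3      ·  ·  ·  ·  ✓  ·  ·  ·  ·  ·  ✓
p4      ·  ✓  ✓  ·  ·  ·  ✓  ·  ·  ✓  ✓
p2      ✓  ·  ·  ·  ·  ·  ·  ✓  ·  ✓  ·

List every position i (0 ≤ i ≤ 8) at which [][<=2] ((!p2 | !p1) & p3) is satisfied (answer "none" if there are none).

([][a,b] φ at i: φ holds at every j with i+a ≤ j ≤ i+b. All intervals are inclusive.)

Evaluate at each i in [0,8]:
  i=0: ✗ (fails at j=0)
  i=1: ✗ (fails at j=1)
  i=2: ✗ (fails at j=2)
  i=3: ✗ (fails at j=3)
  i=4: ✗ (fails at j=5)
  i=5: ✗ (fails at j=5)
  i=6: ✗ (fails at j=6)
  i=7: ✗ (fails at j=7)
  i=8: ✗ (fails at j=8)

none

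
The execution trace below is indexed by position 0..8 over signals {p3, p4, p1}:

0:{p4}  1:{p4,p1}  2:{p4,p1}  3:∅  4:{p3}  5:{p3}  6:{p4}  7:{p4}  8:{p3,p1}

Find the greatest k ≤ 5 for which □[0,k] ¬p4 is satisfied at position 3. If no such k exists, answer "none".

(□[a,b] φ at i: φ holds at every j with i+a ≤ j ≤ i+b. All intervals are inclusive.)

¬p4 must hold from j=3 onward; find where it first fails.
  j=3: holds
  j=4: holds
  j=5: holds
  j=6: fails
Holds on [3,5], so largest k = 2.

2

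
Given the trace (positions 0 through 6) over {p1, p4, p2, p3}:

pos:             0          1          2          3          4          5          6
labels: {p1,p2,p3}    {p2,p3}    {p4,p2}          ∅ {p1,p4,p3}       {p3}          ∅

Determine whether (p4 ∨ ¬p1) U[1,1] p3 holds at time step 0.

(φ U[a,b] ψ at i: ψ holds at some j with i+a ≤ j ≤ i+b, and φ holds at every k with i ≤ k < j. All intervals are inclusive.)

No

Need some j in [1,1] with p3, and (p4 ∨ ¬p1) at every k in [0,j-1].
  j=1: p3 holds, but (p4 ∨ ¬p1) fails at k=0 → not this j.
No j in the window works → until fails.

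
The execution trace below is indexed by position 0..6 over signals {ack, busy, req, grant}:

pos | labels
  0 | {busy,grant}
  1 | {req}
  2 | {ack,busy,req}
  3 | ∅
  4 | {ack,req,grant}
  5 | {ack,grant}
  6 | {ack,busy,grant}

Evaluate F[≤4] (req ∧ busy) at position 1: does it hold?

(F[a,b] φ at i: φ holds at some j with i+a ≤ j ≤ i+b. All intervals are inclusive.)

Yes

Check (req ∧ busy) at each j in [1,5]:
  j=1: false
  j=2: true
  j=3: false
  j=4: false
  j=5: false
Found at j=2 → formula holds.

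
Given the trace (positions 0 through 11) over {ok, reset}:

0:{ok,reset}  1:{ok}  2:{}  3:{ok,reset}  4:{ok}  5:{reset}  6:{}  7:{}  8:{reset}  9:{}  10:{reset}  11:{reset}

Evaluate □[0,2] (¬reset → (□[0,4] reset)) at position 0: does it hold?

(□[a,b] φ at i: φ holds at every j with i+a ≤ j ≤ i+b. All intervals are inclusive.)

No

Check (¬reset → (□[0,4] reset)) at every j in [0,2]:
  j=0: antecedent false → ✓
  j=1: antecedent true; consequent fails at 1 → ✗
  j=2: antecedent true; consequent fails at 2 → ✗
Fails at j=1 → formula fails.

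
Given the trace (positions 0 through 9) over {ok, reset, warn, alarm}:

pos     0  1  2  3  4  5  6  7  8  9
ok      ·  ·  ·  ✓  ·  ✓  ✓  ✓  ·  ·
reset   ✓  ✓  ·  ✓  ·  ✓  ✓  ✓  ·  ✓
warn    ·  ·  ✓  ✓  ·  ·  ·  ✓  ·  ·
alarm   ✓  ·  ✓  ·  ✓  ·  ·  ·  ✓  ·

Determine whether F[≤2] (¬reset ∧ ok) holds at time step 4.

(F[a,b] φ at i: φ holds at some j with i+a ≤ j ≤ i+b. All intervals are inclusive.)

Check (¬reset ∧ ok) at each j in [4,6]:
  j=4: false
  j=5: false
  j=6: false
No position in the window satisfies it → formula fails.

Does not hold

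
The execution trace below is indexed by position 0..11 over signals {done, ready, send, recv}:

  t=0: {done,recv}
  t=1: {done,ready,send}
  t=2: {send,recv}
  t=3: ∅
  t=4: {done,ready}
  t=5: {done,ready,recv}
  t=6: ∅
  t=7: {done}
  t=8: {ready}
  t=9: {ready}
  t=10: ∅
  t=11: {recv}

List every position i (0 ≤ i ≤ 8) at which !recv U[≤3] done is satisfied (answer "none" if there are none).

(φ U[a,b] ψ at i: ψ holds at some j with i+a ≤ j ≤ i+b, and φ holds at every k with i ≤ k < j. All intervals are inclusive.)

0, 1, 3, 4, 5, 6, 7

Evaluate at each i in [0,8]:
  i=0: ✓ (rhs at j=0)
  i=1: ✓ (rhs at j=1)
  i=2: ✗ (lhs fails at k=2 before rhs at j=4)
  i=3: ✓ (rhs at j=4; lhs holds on [3,3])
  i=4: ✓ (rhs at j=4)
  i=5: ✓ (rhs at j=5)
  i=6: ✓ (rhs at j=7; lhs holds on [6,6])
  i=7: ✓ (rhs at j=7)
  i=8: ✗ (no rhs in [8,11])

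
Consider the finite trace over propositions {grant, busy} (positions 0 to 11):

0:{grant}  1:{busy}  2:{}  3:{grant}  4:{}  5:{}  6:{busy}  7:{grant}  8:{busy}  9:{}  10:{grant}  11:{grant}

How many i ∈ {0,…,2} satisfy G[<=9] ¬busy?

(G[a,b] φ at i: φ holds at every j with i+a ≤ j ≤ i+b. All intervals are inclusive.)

Evaluate at each i in [0,2]:
  i=0: ✗ (fails at j=1)
  i=1: ✗ (fails at j=1)
  i=2: ✗ (fails at j=6)
Positions where it holds: {} → 0.

0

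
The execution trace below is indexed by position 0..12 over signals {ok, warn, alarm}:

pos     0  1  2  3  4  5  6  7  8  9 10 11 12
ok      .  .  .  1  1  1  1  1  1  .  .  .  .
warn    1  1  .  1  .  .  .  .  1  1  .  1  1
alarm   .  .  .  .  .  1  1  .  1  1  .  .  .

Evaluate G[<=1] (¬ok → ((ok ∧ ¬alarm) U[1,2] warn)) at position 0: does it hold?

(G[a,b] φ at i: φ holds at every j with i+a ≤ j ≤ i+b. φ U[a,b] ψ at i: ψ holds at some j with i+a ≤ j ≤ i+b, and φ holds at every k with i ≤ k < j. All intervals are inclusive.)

Check (¬ok → ((ok ∧ ¬alarm) U[1,2] warn)) at every j in [0,1]:
  j=0: antecedent true; consequent fails → ✗
  j=1: antecedent true; consequent fails → ✗
Fails at j=0 → formula fails.

False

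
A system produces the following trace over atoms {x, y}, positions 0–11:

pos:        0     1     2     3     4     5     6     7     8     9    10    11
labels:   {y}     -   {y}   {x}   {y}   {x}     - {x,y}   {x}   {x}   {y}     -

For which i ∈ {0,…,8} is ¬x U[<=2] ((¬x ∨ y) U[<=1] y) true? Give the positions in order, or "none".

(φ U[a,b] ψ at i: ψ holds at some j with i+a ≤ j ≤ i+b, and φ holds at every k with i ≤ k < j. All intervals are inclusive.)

Evaluate at each i in [0,8]:
  i=0: ✓ (rhs at j=0)
  i=1: ✓ (rhs at j=1)
  i=2: ✓ (rhs at j=2)
  i=3: ✗ (lhs fails at k=3 before rhs at j=4)
  i=4: ✓ (rhs at j=4)
  i=5: ✗ (lhs fails at k=5 before rhs at j=6)
  i=6: ✓ (rhs at j=6)
  i=7: ✓ (rhs at j=7)
  i=8: ✗ (lhs fails at k=8 before rhs at j=10)

0, 1, 2, 4, 6, 7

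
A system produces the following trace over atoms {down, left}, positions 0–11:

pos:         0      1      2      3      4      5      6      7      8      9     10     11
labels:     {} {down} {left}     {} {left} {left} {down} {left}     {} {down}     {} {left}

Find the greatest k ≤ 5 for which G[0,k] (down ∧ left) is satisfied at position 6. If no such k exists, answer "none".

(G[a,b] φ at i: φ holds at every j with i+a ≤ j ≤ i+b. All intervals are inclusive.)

none

(down ∧ left) must hold from j=6 onward; find where it first fails.
  j=6: fails → no k works.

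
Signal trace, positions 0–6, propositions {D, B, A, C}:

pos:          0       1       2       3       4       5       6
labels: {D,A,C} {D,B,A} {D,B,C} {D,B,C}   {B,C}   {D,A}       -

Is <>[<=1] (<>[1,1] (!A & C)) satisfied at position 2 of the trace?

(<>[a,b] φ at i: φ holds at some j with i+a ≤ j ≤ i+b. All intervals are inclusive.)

Yes

Check <>[1,1] (!A & C) at each j in [2,3]:
  j=2: holds (witness at 3)
  j=3: holds (witness at 4)
Found at j=2 → formula holds.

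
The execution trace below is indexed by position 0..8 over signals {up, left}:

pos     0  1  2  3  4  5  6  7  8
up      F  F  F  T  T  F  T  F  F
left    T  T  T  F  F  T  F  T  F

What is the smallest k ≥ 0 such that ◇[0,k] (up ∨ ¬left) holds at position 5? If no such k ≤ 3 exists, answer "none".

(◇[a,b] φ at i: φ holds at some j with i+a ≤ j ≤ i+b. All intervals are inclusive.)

Scan j = 5,6,… for (up ∨ ¬left):
  j=5: fails
  j=6: holds
First hit at j=6, so smallest k = 6-5 = 1.

1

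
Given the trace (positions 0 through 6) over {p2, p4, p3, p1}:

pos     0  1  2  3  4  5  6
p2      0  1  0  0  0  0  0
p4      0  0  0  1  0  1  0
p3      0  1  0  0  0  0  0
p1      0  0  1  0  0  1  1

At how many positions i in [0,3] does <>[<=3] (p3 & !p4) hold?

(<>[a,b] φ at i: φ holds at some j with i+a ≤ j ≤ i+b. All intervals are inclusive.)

Evaluate at each i in [0,3]:
  i=0: ✓ (witness j=1)
  i=1: ✓ (witness j=1)
  i=2: ✗ (none in [2,5])
  i=3: ✗ (none in [3,6])
Positions where it holds: {0, 1} → 2.

2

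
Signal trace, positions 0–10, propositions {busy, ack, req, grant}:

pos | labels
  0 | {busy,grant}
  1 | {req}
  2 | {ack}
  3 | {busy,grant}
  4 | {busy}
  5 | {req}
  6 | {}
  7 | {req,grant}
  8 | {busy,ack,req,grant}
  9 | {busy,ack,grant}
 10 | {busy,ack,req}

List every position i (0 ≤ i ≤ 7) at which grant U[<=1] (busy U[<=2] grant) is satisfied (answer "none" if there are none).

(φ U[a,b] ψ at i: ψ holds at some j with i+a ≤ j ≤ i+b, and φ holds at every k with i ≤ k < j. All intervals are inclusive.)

0, 3, 7

Evaluate at each i in [0,7]:
  i=0: ✓ (rhs at j=0)
  i=1: ✗ (no rhs in [1,2])
  i=2: ✗ (lhs fails at k=2 before rhs at j=3)
  i=3: ✓ (rhs at j=3)
  i=4: ✗ (no rhs in [4,5])
  i=5: ✗ (no rhs in [5,6])
  i=6: ✗ (lhs fails at k=6 before rhs at j=7)
  i=7: ✓ (rhs at j=7)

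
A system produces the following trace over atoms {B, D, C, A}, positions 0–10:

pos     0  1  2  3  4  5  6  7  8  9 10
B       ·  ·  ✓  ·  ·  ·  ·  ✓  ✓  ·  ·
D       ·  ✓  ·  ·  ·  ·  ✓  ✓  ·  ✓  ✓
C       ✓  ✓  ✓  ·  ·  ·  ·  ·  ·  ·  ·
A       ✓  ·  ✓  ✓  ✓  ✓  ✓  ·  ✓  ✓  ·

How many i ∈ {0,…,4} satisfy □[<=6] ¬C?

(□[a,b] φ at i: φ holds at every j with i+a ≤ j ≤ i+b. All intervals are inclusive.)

2

Evaluate at each i in [0,4]:
  i=0: ✗ (fails at j=0)
  i=1: ✗ (fails at j=1)
  i=2: ✗ (fails at j=2)
  i=3: ✓ (all of [3,9])
  i=4: ✓ (all of [4,10])
Positions where it holds: {3, 4} → 2.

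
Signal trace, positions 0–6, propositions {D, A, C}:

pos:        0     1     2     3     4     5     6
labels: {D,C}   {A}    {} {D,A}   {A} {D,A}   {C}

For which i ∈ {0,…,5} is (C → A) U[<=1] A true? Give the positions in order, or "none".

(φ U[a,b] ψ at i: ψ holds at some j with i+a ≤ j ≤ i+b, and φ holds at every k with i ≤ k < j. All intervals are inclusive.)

Evaluate at each i in [0,5]:
  i=0: ✗ (lhs fails at k=0 before rhs at j=1)
  i=1: ✓ (rhs at j=1)
  i=2: ✓ (rhs at j=3; lhs holds on [2,2])
  i=3: ✓ (rhs at j=3)
  i=4: ✓ (rhs at j=4)
  i=5: ✓ (rhs at j=5)

1, 2, 3, 4, 5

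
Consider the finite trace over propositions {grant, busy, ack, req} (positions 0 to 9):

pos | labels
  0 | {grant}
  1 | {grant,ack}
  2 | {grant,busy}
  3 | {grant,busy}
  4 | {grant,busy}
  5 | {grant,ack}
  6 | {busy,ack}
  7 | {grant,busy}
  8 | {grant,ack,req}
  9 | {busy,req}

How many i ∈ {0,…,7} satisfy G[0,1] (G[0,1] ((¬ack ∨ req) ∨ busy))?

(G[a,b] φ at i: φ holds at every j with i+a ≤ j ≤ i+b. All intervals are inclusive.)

3

Evaluate at each i in [0,7]:
  i=0: ✗ (fails at j=0)
  i=1: ✗ (fails at j=1)
  i=2: ✓ (all of [2,3])
  i=3: ✗ (fails at j=4)
  i=4: ✗ (fails at j=4)
  i=5: ✗ (fails at j=5)
  i=6: ✓ (all of [6,7])
  i=7: ✓ (all of [7,8])
Positions where it holds: {2, 6, 7} → 3.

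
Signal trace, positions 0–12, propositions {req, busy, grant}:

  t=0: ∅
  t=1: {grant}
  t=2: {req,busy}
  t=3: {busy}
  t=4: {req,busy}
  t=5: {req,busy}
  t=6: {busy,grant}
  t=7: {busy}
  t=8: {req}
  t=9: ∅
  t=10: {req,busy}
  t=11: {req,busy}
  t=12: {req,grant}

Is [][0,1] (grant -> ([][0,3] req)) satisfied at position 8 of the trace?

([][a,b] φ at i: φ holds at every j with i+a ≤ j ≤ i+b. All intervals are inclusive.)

True

Check (grant -> ([][0,3] req)) at every j in [8,9]:
  j=8: antecedent false → ✓
  j=9: antecedent false → ✓
All positions satisfy it → formula holds.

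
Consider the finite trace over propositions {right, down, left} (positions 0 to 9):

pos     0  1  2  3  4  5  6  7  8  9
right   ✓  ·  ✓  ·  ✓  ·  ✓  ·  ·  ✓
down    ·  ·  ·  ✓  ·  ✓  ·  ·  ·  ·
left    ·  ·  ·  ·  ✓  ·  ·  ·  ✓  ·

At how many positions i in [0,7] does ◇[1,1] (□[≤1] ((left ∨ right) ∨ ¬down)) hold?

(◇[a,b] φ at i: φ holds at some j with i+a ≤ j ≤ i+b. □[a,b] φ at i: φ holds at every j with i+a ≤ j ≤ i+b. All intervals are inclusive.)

Evaluate at each i in [0,7]:
  i=0: ✓ (witness j=1)
  i=1: ✗ (none in [2,2])
  i=2: ✗ (none in [3,3])
  i=3: ✗ (none in [4,4])
  i=4: ✗ (none in [5,5])
  i=5: ✓ (witness j=6)
  i=6: ✓ (witness j=7)
  i=7: ✓ (witness j=8)
Positions where it holds: {0, 5, 6, 7} → 4.

4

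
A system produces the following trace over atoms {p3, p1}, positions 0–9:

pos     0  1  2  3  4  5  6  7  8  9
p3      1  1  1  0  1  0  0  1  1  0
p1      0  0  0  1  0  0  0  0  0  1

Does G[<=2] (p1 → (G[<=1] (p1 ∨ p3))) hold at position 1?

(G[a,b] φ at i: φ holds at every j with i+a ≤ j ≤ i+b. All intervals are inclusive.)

Yes

Check (p1 → (G[<=1] (p1 ∨ p3))) at every j in [1,3]:
  j=1: antecedent false → ✓
  j=2: antecedent false → ✓
  j=3: antecedent true; consequent holds on [3,4] → ✓
All positions satisfy it → formula holds.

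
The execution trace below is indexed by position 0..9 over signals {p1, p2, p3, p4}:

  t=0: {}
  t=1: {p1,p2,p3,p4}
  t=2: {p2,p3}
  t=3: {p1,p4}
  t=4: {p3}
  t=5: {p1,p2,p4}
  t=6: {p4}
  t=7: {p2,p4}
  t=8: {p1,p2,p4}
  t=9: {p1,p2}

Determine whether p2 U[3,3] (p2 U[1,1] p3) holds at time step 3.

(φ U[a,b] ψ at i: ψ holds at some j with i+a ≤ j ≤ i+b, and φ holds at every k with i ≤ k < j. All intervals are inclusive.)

Does not hold

Need some j in [6,6] with (p2 U[1,1] p3), and p2 at every k in [3,j-1].
  j=6: (p2 U[1,1] p3) — fails.
No j in the window works → until fails.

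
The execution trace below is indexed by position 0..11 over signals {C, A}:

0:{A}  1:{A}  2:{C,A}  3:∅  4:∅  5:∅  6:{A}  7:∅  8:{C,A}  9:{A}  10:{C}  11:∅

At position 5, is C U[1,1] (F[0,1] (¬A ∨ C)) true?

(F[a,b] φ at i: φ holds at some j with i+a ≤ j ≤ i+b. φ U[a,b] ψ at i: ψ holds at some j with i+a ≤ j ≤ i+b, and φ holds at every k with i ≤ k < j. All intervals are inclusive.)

Need some j in [6,6] with F[0,1] (¬A ∨ C), and C at every k in [5,j-1].
  j=6: F[0,1] (¬A ∨ C) holds, but C fails at k=5 → not this j.
No j in the window works → until fails.

No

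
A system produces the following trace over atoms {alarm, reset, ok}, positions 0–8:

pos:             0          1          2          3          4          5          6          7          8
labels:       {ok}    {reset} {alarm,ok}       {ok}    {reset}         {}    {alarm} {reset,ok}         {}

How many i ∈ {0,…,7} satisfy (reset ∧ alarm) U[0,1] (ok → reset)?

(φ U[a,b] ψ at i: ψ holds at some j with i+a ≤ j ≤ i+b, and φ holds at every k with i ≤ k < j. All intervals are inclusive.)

5

Evaluate at each i in [0,7]:
  i=0: ✗ (lhs fails at k=0 before rhs at j=1)
  i=1: ✓ (rhs at j=1)
  i=2: ✗ (no rhs in [2,3])
  i=3: ✗ (lhs fails at k=3 before rhs at j=4)
  i=4: ✓ (rhs at j=4)
  i=5: ✓ (rhs at j=5)
  i=6: ✓ (rhs at j=6)
  i=7: ✓ (rhs at j=7)
Positions where it holds: {1, 4, 5, 6, 7} → 5.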